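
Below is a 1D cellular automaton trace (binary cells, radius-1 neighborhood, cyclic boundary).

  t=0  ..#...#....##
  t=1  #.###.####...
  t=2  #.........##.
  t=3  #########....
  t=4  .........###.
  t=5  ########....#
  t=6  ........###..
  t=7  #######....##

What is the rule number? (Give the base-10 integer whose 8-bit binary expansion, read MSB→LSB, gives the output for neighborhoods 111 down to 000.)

  ### -> .   bit 7 = 0  t=1,i=3
  ##. -> .   bit 6 = 0  t=0,i=12
  #.# -> .   bit 5 = 0  t=1,i=1
  #.. -> #   bit 4 = 1  t=0,i=0
  .## -> .   bit 3 = 0  t=0,i=11
  .#. -> #   bit 2 = 1  t=0,i=2
  ..# -> .   bit 1 = 0  t=0,i=1
  ... -> #   bit 0 = 1  t=0,i=4
  bits 00010101 = 21

21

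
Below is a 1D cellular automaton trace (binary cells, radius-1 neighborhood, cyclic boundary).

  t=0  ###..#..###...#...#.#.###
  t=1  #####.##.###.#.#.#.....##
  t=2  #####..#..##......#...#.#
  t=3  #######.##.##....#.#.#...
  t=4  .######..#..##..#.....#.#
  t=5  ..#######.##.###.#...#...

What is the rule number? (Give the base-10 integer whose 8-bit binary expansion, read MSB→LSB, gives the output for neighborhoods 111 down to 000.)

210

  [7] ### => #  t=0,i=0
  [6] ##. => #  t=0,i=2
  [5] #.# => .  t=0,i=19
  [4] #.. => #  t=0,i=3
  [3] .## => .  t=0,i=8
  [2] .#. => .  t=0,i=5
  [1] ..# => #  t=0,i=4
  [0] ... => .  t=0,i=12
  bits 11010010 = 210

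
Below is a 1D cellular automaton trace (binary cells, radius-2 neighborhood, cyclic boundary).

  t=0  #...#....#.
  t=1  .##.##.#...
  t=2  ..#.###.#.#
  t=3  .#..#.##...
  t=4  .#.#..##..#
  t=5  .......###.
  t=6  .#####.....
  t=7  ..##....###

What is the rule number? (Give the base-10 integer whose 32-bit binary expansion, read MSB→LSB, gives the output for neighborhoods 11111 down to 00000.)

  [31] ##### => #  t=6,i=3
  [30] ####. => .  t=6,i=4
  [29] ###.# => #  t=2,i=6
  [28] ###.. => .  t=5,i=9
  [27] ##.## => .  t=1,i=3
  [26] ##.#. => #  t=1,i=6
  [25] ##..# => #  t=4,i=8
  [24] ##... => .  t=3,i=8
  [23] #.### => #  t=2,i=4
  [22] #.##. => #  t=1,i=4
  [21] #.#.# => .  t=2,i=8
  [20] #.#.. => .  t=0,i=0
  [19] #..## => .  t=4,i=5
  [18] #..#. => #  t=2,i=1
  [17] #...# => #  t=0,i=2
  [16] #.... => .  t=0,i=6
  [15] .#### => #  t=6,i=2
  [14] .###. => .  t=2,i=5
  [13] .##.# => #  t=1,i=2
  [12] .##.. => #  t=3,i=7
  [11] .#.## => .  t=2,i=3
  [10] .#.#. => .  t=0,i=10
  [9] .#..# => .  t=2,i=0
  [8] .#... => #  t=0,i=1
  [7] ..### => .  t=5,i=7
  [6] ..##. => .  t=1,i=1
  [5] ..#.# => .  t=0,i=9
  [4] ..#.. => #  t=0,i=4
  [3] ...## => .  t=1,i=0
  [2] ...#. => .  t=0,i=3
  [1] ....# => #  t=0,i=7
  [0] ..... => #  t=5,i=1
  bits 10100110110001101011000100010011 = 2798039315

2798039315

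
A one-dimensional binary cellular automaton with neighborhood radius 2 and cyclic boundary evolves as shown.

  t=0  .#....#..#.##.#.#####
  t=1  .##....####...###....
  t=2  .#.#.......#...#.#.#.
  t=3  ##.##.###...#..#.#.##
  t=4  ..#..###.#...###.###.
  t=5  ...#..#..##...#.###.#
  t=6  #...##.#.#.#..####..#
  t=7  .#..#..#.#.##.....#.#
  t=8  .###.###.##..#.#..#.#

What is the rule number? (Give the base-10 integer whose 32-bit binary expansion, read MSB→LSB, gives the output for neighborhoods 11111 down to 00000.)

  ##### -> .   bit 31 = 0  t=0,i=18
  ####. -> .   bit 30 = 0  t=0,i=19
  ###.# -> .   bit 29 = 0  t=0,i=20
  ###.. -> .   bit 28 = 0  t=1,i=10
  ##.## -> #   bit 27 = 1  t=3,i=2
  ##.#. -> .   bit 26 = 0  t=0,i=0
  ##..# -> #   bit 25 = 1  t=6,i=18
  ##... -> #   bit 24 = 1  t=1,i=3
  #.### -> #   bit 23 = 1  t=0,i=16
  #.##. -> .   bit 22 = 0  t=0,i=11
  #.#.# -> #   bit 21 = 1  t=0,i=14
  #.#.. -> #   bit 20 = 1  t=0,i=1
  #..## -> .   bit 19 = 0  t=4,i=4
  #..#. -> #   bit 18 = 1  t=0,i=8
  #...# -> .   bit 17 = 0  t=1,i=12
  #.... -> .   bit 16 = 0  t=0,i=3
  .#### -> .   bit 15 = 0  t=0,i=17
  .###. -> #   bit 14 = 1  t=1,i=15
  .##.# -> .   bit 13 = 0  t=0,i=12
  .##.. -> .   bit 12 = 0  t=1,i=2
  .#.## -> #   bit 11 = 1  t=0,i=10
  .#.#. -> .   bit 10 = 0  t=2,i=2
  .#..# -> #   bit 9 = 1  t=0,i=7
  .#... -> #   bit 8 = 1  t=0,i=2
  ..### -> .   bit 7 = 0  t=1,i=7
  ..##. -> #   bit 6 = 1  t=1,i=1
  ..#.# -> #   bit 5 = 1  t=0,i=9
  ..#.. -> .   bit 4 = 0  t=0,i=6
  ...## -> .   bit 3 = 0  t=1,i=0
  ...#. -> .   bit 2 = 0  t=0,i=5
  ....# -> .   bit 1 = 0  t=0,i=4
  ..... -> #   bit 0 = 1  t=1,i=19
  bits 00001011101101000100101101100001 = 196365153

196365153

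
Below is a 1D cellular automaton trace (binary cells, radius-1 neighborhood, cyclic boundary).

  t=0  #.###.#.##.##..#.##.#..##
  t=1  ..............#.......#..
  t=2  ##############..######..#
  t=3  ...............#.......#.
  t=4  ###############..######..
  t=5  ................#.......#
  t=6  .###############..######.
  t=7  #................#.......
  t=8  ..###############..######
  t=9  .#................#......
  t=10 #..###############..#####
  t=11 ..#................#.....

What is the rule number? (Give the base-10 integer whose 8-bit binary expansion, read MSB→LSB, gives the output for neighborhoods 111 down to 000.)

  ###|.  b7=0 t=0,i=3
  ##.|.  b6=0 t=0,i=0
  #.#|.  b5=0 t=0,i=1
  #..|.  b4=0 t=0,i=13
  .##|.  b3=0 t=0,i=2
  .#.|.  b2=0 t=0,i=6
  ..#|#  b1=1 t=0,i=14
  ...|#  b0=1 t=1,i=0
  bits 00000011 = 3

3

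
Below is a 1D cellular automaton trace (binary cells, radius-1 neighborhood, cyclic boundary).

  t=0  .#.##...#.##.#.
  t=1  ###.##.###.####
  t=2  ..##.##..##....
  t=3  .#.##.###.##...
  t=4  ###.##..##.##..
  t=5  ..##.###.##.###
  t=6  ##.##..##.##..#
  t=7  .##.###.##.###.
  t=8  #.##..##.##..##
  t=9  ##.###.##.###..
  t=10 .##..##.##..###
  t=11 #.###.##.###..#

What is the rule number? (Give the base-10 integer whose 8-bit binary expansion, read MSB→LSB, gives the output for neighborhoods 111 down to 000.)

118

  ### -> .   bit 7 = 0  t=1,i=0
  ##. -> #   bit 6 = 1  t=0,i=4
  #.# -> #   bit 5 = 1  t=0,i=2
  #.. -> #   bit 4 = 1  t=0,i=5
  .## -> .   bit 3 = 0  t=0,i=3
  .#. -> #   bit 2 = 1  t=0,i=1
  ..# -> #   bit 1 = 1  t=0,i=0
  ... -> .   bit 0 = 0  t=0,i=6
  bits 01110110 = 118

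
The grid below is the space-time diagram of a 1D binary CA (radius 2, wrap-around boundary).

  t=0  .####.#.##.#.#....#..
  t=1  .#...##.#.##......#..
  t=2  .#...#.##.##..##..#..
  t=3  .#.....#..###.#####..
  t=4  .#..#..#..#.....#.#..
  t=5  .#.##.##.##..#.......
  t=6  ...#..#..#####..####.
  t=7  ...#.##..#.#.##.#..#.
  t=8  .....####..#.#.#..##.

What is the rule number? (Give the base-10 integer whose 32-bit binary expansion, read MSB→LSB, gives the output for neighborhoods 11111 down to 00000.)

  ##### -> #   bit 31 = 1  t=3,i=16
  ####. -> .   bit 30 = 0  t=0,i=3
  ###.# -> .   bit 29 = 0  t=0,i=4
  ###.. -> #   bit 28 = 1  t=3,i=18
  ##.## -> .   bit 27 = 0  t=2,i=9
  ##.#. -> #   bit 26 = 1  t=0,i=5
  ##..# -> #   bit 25 = 1  t=2,i=12
  ##... -> .   bit 24 = 0  t=1,i=12
  #.### -> .   bit 23 = 0  t=3,i=14
  #.##. -> #   bit 22 = 1  t=0,i=8
  #.#.# -> #   bit 21 = 1  t=0,i=6
  #.#.. -> .   bit 20 = 0  t=0,i=13
  #..## -> .   bit 19 = 0  t=2,i=13
  #..#. -> #   bit 18 = 1  t=2,i=17
  #...# -> .   bit 17 = 0  t=0,i=20
  #.... -> .   bit 16 = 0  t=0,i=15
  .#### -> .   bit 15 = 0  t=0,i=2
  .###. -> .   bit 14 = 0  t=3,i=11
  .##.# -> .   bit 13 = 0  t=0,i=9
  .##.. -> #   bit 12 = 1  t=1,i=11
  .#.## -> .   bit 11 = 0  t=0,i=7
  .#.#. -> .   bit 10 = 0  t=0,i=12
  .#..# -> .   bit 9 = 0  t=3,i=8
  .#... -> .   bit 8 = 0  t=0,i=14
  ..### -> #   bit 7 = 1  t=0,i=1
  ..##. -> #   bit 6 = 1  t=1,i=5
  ..#.# -> .   bit 5 = 0  t=2,i=5
  ..#.. -> #   bit 4 = 1  t=0,i=18
  ...## -> .   bit 3 = 0  t=0,i=0
  ...#. -> .   bit 2 = 0  t=0,i=17
  ....# -> .   bit 1 = 0  t=0,i=16
  ..... -> #   bit 0 = 1  t=1,i=14
  bits 10010110011001000001000011010001 = 2523140305

2523140305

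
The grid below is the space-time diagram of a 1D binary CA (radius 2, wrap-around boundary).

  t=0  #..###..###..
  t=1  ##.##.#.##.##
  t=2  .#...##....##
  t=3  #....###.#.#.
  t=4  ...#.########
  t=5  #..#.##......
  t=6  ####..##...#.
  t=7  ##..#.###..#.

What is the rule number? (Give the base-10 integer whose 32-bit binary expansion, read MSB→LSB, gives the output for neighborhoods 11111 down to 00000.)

  #####|.  b31=0 t=4,i=7
  ####.|.  b30=0 t=1,i=0
  ###.#|#  b29=1 t=1,i=1
  ###..|.  b28=0 t=0,i=5
  ##.##|.  b27=0 t=1,i=2
  ##.#.|#  b26=1 t=1,i=5
  ##..#|#  b25=1 t=0,i=6
  ##...|#  b24=1 t=2,i=7
  #.###|#  b23=1 t=1,i=11
  #.##.|.  b22=0 t=1,i=3
  #.#.#|#  b21=1 t=1,i=6
  #.#..|.  b20=0 t=2,i=1
  #..##|.  b19=0 t=0,i=2
  #..#.|#  b18=1 t=0,i=12
  #...#|.  b17=0 t=2,i=3
  #....|.  b16=0 t=2,i=8
  .####|#  b15=1 t=1,i=12
  .###.|#  b14=1 t=0,i=4
  .##.#|.  b13=0 t=1,i=4
  .##..|#  b12=1 t=2,i=6
  .#.##|.  b11=0 t=1,i=7
  .#.#.|#  b10=1 t=3,i=10
  .#..#|#  b9=1 t=0,i=1
  .#...|.  b8=0 t=2,i=2
  ..###|#  b7=1 t=0,i=3
  ..##.|#  b6=1 t=2,i=5
  ..#.#|#  b5=1 t=4,i=3
  ..#..|#  b4=1 t=0,i=0
  ...##|.  b3=0 t=2,i=4
  ...#.|.  b2=0 t=4,i=2
  ....#|#  b1=1 t=2,i=9
  .....|.  b0=0 t=5,i=9
  bits 00100111101001001101011011110010 = 665114354

665114354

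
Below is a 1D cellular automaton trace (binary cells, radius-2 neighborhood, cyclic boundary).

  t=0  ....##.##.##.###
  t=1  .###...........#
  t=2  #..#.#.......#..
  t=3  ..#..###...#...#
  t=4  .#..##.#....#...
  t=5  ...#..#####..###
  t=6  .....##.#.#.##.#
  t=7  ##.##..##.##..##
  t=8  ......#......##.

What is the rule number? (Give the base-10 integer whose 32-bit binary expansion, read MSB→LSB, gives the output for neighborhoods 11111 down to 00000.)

2487028106

  ##### -> #   bit 31 = 1  t=5,i=8
  ####. -> .   bit 30 = 0  t=5,i=9
  ###.# -> .   bit 29 = 0  t=7,i=1
  ###.. -> #   bit 28 = 1  t=0,i=15
  ##.## -> .   bit 27 = 0  t=0,i=6
  ##.#. -> #   bit 26 = 1  t=4,i=6
  ##..# -> .   bit 25 = 0  t=5,i=11
  ##... -> .   bit 24 = 0  t=0,i=0
  #.### -> .   bit 23 = 0  t=0,i=13
  #.##. -> .   bit 22 = 0  t=0,i=7
  #.#.# -> #   bit 21 = 1  t=6,i=8
  #.#.. -> #   bit 20 = 1  t=2,i=5
  #..## -> #   bit 19 = 1  t=3,i=4
  #..#. -> #   bit 18 = 1  t=2,i=2
  #...# -> .   bit 17 = 0  t=3,i=9
  #.... -> #   bit 16 = 1  t=0,i=1
  .#### -> .   bit 15 = 0  t=5,i=7
  .###. -> .   bit 14 = 0  t=0,i=14
  .##.# -> .   bit 13 = 0  t=0,i=5
  .##.. -> .   bit 12 = 0  t=7,i=4
  .#.## -> #   bit 11 = 1  t=1,i=0
  .#.#. -> .   bit 10 = 0  t=2,i=4
  .#..# -> .   bit 9 = 0  t=2,i=1
  .#... -> #   bit 8 = 1  t=2,i=6
  ..### -> #   bit 7 = 1  t=3,i=5
  ..##. -> .   bit 6 = 0  t=0,i=4
  ..#.# -> .   bit 5 = 0  t=1,i=15
  ..#.. -> .   bit 4 = 0  t=2,i=0
  ...## -> #   bit 3 = 1  t=0,i=3
  ...#. -> .   bit 2 = 0  t=1,i=14
  ....# -> #   bit 1 = 1  t=0,i=2
  ..... -> .   bit 0 = 0  t=1,i=6
  bits 10010100001111010000100110001010 = 2487028106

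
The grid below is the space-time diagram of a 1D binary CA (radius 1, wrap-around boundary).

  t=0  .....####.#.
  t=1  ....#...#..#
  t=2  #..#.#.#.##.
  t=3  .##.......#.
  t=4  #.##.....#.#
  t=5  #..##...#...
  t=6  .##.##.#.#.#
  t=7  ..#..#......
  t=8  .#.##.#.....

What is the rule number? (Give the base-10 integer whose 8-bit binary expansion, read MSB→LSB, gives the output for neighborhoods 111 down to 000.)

  [7] ### => .  t=0,i=6
  [6] ##. => #  t=0,i=8
  [5] #.# => .  t=0,i=9
  [4] #.. => #  t=0,i=11
  [3] .## => .  t=0,i=5
  [2] .#. => .  t=0,i=10
  [1] ..# => #  t=0,i=4
  [0] ... => .  t=0,i=0
  bits 01010010 = 82

82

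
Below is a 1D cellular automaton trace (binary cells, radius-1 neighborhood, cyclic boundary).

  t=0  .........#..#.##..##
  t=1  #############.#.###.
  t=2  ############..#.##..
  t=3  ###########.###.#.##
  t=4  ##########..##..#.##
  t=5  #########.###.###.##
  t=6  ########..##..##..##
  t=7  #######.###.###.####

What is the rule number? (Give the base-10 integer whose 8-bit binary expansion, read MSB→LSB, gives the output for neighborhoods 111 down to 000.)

  [7] ### => #  t=1,i=1
  [6] ##. => .  t=0,i=15
  [5] #.# => .  t=0,i=13
  [4] #.. => #  t=0,i=0
  [3] .## => #  t=0,i=14
  [2] .#. => #  t=0,i=9
  [1] ..# => #  t=0,i=8
  [0] ... => #  t=0,i=1
  bits 10011111 = 159

159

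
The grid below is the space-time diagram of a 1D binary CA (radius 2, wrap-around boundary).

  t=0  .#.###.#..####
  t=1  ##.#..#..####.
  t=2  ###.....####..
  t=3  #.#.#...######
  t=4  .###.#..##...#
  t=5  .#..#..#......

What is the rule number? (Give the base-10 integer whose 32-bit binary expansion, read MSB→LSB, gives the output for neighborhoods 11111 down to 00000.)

  nb #####: next=.  (t=3,i=10, bit31=0)
  nb ####.: next=#  (t=0,i=12, bit30=1)
  nb ###.#: next=.  (t=0,i=5, bit29=0)
  nb ###..: next=#  (t=2,i=2, bit28=1)
  nb ##.##: next=.  (t=1,i=13, bit27=0)
  nb ##.#.: next=#  (t=0,i=0, bit26=1)
  nb ##..#: next=#  (t=2,i=12, bit25=1)
  nb ##...: next=.  (t=2,i=3, bit24=0)
  nb #.###: next=#  (t=0,i=3, bit23=1)
  nb #.##.: next=#  (t=1,i=0, bit22=1)
  nb #.#.#: next=#  (t=0,i=1, bit21=1)
  nb #.#..: next=.  (t=0,i=7, bit20=0)
  nb #..##: next=#  (t=0,i=9, bit19=1)
  nb #..#.: next=.  (t=1,i=5, bit18=0)
  nb #...#: next=.  (t=3,i=6, bit17=0)
  nb #....: next=#  (t=2,i=4, bit16=1)
  nb .####: next=#  (t=0,i=11, bit15=1)
  nb .###.: next=.  (t=0,i=4, bit14=0)
  nb .##.#: next=#  (t=1,i=1, bit13=1)
  nb .##..: next=.  (t=4,i=9, bit12=0)
  nb .#.##: next=.  (t=0,i=2, bit11=0)
  nb .#.#.: next=#  (t=3,i=3, bit10=1)
  nb .#..#: next=.  (t=0,i=8, bit9=0)
  nb .#...: next=#  (t=3,i=5, bit8=1)
  nb ..###: next=#  (t=0,i=10, bit7=1)
  nb ..##.: next=.  (t=4,i=8, bit6=0)
  nb ..#.#: next=.  (t=4,i=13, bit5=0)
  nb ..#..: next=.  (t=1,i=6, bit4=0)
  nb ...##: next=.  (t=2,i=7, bit3=0)
  nb ...#.: next=.  (t=4,i=12, bit2=0)
  nb ....#: next=.  (t=2,i=6, bit1=0)
  nb .....: next=.  (t=2,i=5, bit0=0)
  bits 01010110111010011010010110000000 = 1458152832

1458152832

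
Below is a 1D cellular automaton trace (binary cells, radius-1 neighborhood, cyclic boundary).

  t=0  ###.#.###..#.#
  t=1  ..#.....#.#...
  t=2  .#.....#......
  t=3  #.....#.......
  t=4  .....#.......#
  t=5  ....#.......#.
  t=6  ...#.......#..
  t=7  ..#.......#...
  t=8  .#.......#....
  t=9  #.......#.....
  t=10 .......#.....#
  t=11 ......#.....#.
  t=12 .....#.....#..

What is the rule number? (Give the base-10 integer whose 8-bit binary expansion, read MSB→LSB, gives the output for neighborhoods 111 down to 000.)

  ### -> .   bit 7 = 0  t=0,i=0
  ##. -> #   bit 6 = 1  t=0,i=2
  #.# -> .   bit 5 = 0  t=0,i=3
  #.. -> .   bit 4 = 0  t=0,i=9
  .## -> .   bit 3 = 0  t=0,i=6
  .#. -> .   bit 2 = 0  t=0,i=4
  ..# -> #   bit 1 = 1  t=0,i=10
  ... -> .   bit 0 = 0  t=1,i=0
  bits 01000010 = 66

66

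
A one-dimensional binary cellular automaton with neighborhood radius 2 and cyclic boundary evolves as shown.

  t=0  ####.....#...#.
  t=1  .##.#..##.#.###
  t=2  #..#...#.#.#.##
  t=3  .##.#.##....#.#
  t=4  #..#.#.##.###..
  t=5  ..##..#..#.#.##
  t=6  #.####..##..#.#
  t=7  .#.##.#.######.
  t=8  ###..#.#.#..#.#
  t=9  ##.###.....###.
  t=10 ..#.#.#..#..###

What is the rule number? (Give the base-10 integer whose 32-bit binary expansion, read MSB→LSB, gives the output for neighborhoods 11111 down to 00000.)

1862588774

  ##### -> .   bit 31 = 0  t=7,i=10
  ####. -> #   bit 30 = 1  t=0,i=2
  ###.# -> #   bit 29 = 1  t=1,i=14
  ###.. -> .   bit 28 = 0  t=0,i=3
  ##.## -> #   bit 27 = 1  t=1,i=0
  ##.#. -> #   bit 26 = 1  t=1,i=3
  ##..# -> #   bit 25 = 1  t=2,i=1
  ##... -> #   bit 24 = 1  t=0,i=4
  #.### -> .   bit 23 = 0  t=0,i=0
  #.##. -> .   bit 22 = 0  t=1,i=1
  #.#.# -> .   bit 21 = 0  t=1,i=10
  #.#.. -> .   bit 20 = 0  t=1,i=4
  #..## -> .   bit 19 = 0  t=1,i=6
  #..#. -> #   bit 18 = 1  t=2,i=2
  #...# -> .   bit 17 = 0  t=0,i=11
  #.... -> .   bit 16 = 0  t=0,i=5
  .#### -> #   bit 15 = 1  t=0,i=1
  .###. -> #   bit 14 = 1  t=1,i=13
  .##.# -> .   bit 13 = 0  t=1,i=2
  .##.. -> #   bit 12 = 1  t=3,i=7
  .#.## -> #   bit 11 = 1  t=0,i=14
  .#.#. -> .   bit 10 = 0  t=2,i=8
  .#..# -> .   bit 9 = 0  t=1,i=5
  .#... -> #   bit 8 = 1  t=0,i=10
  ..### -> .   bit 7 = 0  t=9,i=11
  ..##. -> #   bit 6 = 1  t=1,i=7
  ..#.# -> #   bit 5 = 1  t=0,i=13
  ..#.. -> .   bit 4 = 0  t=0,i=9
  ...## -> .   bit 3 = 0  t=9,i=10
  ...#. -> #   bit 2 = 1  t=0,i=8
  ....# -> #   bit 1 = 1  t=0,i=7
  ..... -> .   bit 0 = 0  t=0,i=6
  bits 01101111000001001101100101100110 = 1862588774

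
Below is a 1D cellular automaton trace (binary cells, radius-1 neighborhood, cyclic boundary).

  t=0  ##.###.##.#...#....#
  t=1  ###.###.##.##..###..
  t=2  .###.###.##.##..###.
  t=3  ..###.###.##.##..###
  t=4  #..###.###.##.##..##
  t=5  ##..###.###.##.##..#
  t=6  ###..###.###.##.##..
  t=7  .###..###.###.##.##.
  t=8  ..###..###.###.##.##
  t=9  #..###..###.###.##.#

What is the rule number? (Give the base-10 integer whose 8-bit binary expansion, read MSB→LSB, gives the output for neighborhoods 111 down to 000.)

  ###|#  b7=1 t=0,i=0
  ##.|#  b6=1 t=0,i=1
  #.#|#  b5=1 t=0,i=2
  #..|#  b4=1 t=0,i=11
  .##|.  b3=0 t=0,i=3
  .#.|.  b2=0 t=0,i=10
  ..#|.  b1=0 t=0,i=13
  ...|#  b0=1 t=0,i=12
  bits 11110001 = 241

241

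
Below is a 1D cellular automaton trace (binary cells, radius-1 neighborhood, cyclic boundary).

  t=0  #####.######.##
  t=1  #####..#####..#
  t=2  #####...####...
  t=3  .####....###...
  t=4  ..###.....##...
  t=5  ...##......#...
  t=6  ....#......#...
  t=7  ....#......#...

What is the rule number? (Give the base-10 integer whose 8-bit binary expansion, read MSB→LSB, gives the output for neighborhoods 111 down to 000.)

  [7] ### => #  t=0,i=0
  [6] ##. => #  t=0,i=4
  [5] #.# => .  t=0,i=5
  [4] #.. => .  t=1,i=5
  [3] .## => .  t=0,i=6
  [2] .#. => #  t=5,i=11
  [1] ..# => .  t=1,i=6
  [0] ... => .  t=2,i=6
  bits 11000100 = 196

196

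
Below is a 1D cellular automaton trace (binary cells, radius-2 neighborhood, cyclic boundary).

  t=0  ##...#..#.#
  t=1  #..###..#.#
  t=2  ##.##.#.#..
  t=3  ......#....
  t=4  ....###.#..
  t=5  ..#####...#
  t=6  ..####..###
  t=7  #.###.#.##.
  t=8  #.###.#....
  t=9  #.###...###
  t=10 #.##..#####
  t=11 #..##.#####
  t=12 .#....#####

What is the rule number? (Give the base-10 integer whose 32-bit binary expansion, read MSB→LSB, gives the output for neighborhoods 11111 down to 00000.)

  [31] ##### => #  t=5,i=4
  [30] ####. => #  t=5,i=5
  [29] ###.# => #  t=4,i=6
  [28] ###.. => .  t=0,i=1
  [27] ##.## => .  t=2,i=2
  [26] ##.#. => .  t=2,i=5
  [25] ##..# => #  t=1,i=1
  [24] ##... => .  t=0,i=2
  [23] #.### => #  t=0,i=10
  [22] #.##. => .  t=1,i=10
  [21] #.#.# => #  t=2,i=6
  [20] #.#.. => .  t=2,i=8
  [19] #..## => .  t=1,i=2
  [18] #..#. => .  t=0,i=7
  [17] #...# => #  t=0,i=3
  [16] #.... => #  t=3,i=8
  [15] .#### => #  t=5,i=3
  [14] .###. => #  t=0,i=0
  [13] .##.# => .  t=2,i=1
  [12] .##.. => #  t=1,i=0
  [11] .#.## => .  t=0,i=9
  [10] .#.#. => .  t=2,i=7
  [9] .#..# => .  t=0,i=6
  [8] .#... => .  t=3,i=7
  [7] ..### => #  t=1,i=3
  [6] ..##. => .  t=2,i=0
  [5] ..#.# => #  t=0,i=8
  [4] ..#.. => #  t=0,i=5
  [3] ...## => #  t=4,i=3
  [2] ...#. => #  t=0,i=4
  [1] ....# => #  t=3,i=4
  [0] ..... => .  t=3,i=0
  bits 11100010101000111101000010111110 = 3802386622

3802386622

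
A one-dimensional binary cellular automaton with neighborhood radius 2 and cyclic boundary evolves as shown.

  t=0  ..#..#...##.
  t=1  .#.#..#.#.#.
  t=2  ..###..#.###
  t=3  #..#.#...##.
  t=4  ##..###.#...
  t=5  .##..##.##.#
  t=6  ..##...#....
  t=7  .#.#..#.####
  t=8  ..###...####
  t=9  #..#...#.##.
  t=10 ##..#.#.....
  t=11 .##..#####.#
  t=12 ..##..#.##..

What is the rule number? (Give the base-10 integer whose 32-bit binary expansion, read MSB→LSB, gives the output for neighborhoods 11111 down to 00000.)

1787942669

  ##### -> .   bit 31 = 0  t=11,i=7
  ####. -> #   bit 30 = 1  t=7,i=10
  ###.# -> #   bit 29 = 1  t=4,i=6
  ###.. -> .   bit 28 = 0  t=2,i=4
  ##.## -> #   bit 27 = 1  t=5,i=7
  ##.#. -> .   bit 26 = 0  t=3,i=11
  ##..# -> #   bit 25 = 1  t=2,i=0
  ##... -> .   bit 24 = 0  t=0,i=11
  #.### -> #   bit 23 = 1  t=2,i=9
  #.##. -> .   bit 22 = 0  t=5,i=1
  #.#.# -> .   bit 21 = 0  t=1,i=8
  #.#.. -> #   bit 20 = 1  t=1,i=3
  #..## -> .   bit 19 = 0  t=2,i=1
  #..#. -> .   bit 18 = 0  t=0,i=4
  #...# -> .   bit 17 = 0  t=0,i=0
  #.... -> #   bit 16 = 1  t=6,i=9
  .#### -> #   bit 15 = 1  t=7,i=9
  .###. -> #   bit 14 = 1  t=2,i=3
  .##.# -> .   bit 13 = 0  t=3,i=10
  .##.. -> #   bit 12 = 1  t=0,i=10
  .#.## -> .   bit 11 = 0  t=2,i=8
  .#.#. -> #   bit 10 = 1  t=1,i=2
  .#..# -> #   bit 9 = 1  t=0,i=3
  .#... -> #   bit 8 = 1  t=0,i=6
  ..### -> .   bit 7 = 0  t=2,i=2
  ..##. -> .   bit 6 = 0  t=0,i=9
  ..#.# -> .   bit 5 = 0  t=1,i=1
  ..#.. -> .   bit 4 = 0  t=0,i=2
  ...## -> #   bit 3 = 1  t=0,i=8
  ...#. -> #   bit 2 = 1  t=0,i=1
  ....# -> .   bit 1 = 0  t=6,i=0
  ..... -> #   bit 0 = 1  t=6,i=10
  bits 01101010100100011101011100001101 = 1787942669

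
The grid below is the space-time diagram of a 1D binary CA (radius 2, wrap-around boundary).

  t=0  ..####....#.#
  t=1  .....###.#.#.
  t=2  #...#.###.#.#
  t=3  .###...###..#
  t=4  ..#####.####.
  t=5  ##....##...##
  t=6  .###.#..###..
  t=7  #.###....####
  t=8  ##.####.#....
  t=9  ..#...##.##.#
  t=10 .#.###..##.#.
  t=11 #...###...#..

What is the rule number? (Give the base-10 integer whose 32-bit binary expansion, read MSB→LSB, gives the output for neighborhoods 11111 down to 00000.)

  #####|.  b31=0 t=4,i=4
  ####.|.  b30=0 t=0,i=4
  ###.#|#  b29=1 t=1,i=7
  ###..|#  b28=1 t=0,i=5
  ##.##|#  b27=1 t=4,i=7
  ##.#.|#  b26=1 t=1,i=8
  ##..#|#  b25=1 t=3,i=10
  ##...|#  b24=1 t=0,i=6
  #.###|.  b23=0 t=2,i=6
  #.##.|#  b22=1 t=2,i=12
  #.#.#|.  b21=0 t=1,i=9
  #.#..|.  b20=0 t=0,i=12
  #..##|.  b19=0 t=0,i=1
  #..#.|#  b18=1 t=3,i=11
  #...#|#  b17=1 t=2,i=2
  #....|#  b16=1 t=0,i=7
  .####|.  b15=0 t=0,i=3
  .###.|#  b14=1 t=1,i=6
  .##.#|.  b13=0 t=8,i=1
  .##..|.  b12=0 t=2,i=0
  .#.##|.  b11=0 t=2,i=5
  .#.#.|#  b10=1 t=0,i=11
  .#..#|.  b9=0 t=0,i=0
  .#...|#  b8=1 t=1,i=12
  ..###|.  b7=0 t=0,i=2
  ..##.|.  b6=0 t=5,i=6
  ..#.#|.  b5=0 t=0,i=10
  ..#..|.  b4=0 t=9,i=2
  ...##|#  b3=1 t=1,i=4
  ...#.|#  b2=1 t=0,i=9
  ....#|.  b1=0 t=0,i=8
  .....|.  b0=0 t=1,i=1
  bits 00111111010001110100010100001100 = 1061635340

1061635340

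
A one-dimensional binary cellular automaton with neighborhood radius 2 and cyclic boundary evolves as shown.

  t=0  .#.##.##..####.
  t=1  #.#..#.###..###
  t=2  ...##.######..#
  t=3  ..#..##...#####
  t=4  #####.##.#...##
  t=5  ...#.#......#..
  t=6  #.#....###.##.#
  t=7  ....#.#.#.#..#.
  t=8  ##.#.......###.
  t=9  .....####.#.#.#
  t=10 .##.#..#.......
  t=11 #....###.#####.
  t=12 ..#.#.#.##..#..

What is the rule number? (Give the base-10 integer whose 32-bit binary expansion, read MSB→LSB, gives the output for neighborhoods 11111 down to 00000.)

  #####|.  b31=0 t=2,i=8
  ####.|#  b30=1 t=0,i=12
  ###.#|.  b29=0 t=1,i=0
  ###..|#  b28=1 t=0,i=13
  ##.##|#  b27=1 t=0,i=5
  ##.#.|.  b26=0 t=1,i=1
  ##..#|#  b25=1 t=0,i=8
  ##...|#  b24=1 t=3,i=7
  #.###|#  b23=1 t=1,i=7
  #.##.|.  b22=0 t=0,i=3
  #.#.#|.  b21=0 t=7,i=6
  #.#..|.  b20=0 t=1,i=2
  #..##|#  b19=1 t=0,i=9
  #..#.|#  b18=1 t=0,i=0
  #...#|.  b17=0 t=2,i=1
  #....|#  b16=1 t=5,i=7
  .####|.  b15=0 t=0,i=11
  .###.|#  b14=1 t=1,i=8
  .##.#|.  b13=0 t=0,i=4
  .##..|#  b12=1 t=0,i=7
  .#.##|#  b11=1 t=0,i=2
  .#.#.|.  b10=0 t=5,i=4
  .#..#|#  b9=1 t=1,i=3
  .#...|.  b8=0 t=2,i=0
  ..###|.  b7=0 t=0,i=10
  ..##.|.  b6=0 t=2,i=3
  ..#.#|.  b5=0 t=0,i=1
  ..#..|#  b4=1 t=2,i=14
  ...##|#  b3=1 t=2,i=2
  ...#.|#  b2=1 t=5,i=2
  ....#|.  b1=0 t=5,i=1
  .....|#  b0=1 t=5,i=0
  bits 01011011100011010101101000011101 = 1535990301

1535990301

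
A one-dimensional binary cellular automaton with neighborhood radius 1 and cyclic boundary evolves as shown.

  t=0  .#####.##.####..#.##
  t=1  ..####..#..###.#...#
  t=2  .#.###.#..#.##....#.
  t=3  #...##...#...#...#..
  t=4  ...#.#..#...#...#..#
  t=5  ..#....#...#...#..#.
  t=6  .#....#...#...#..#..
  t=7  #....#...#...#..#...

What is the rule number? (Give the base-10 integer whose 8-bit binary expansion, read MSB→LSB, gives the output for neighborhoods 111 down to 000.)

194

  nb ###: next=#  (t=0,i=2, bit7=1)
  nb ##.: next=#  (t=0,i=5, bit6=1)
  nb #.#: next=.  (t=0,i=0, bit5=0)
  nb #..: next=.  (t=0,i=14, bit4=0)
  nb .##: next=.  (t=0,i=1, bit3=0)
  nb .#.: next=.  (t=0,i=16, bit2=0)
  nb ..#: next=#  (t=0,i=15, bit1=1)
  nb ...: next=.  (t=1,i=17, bit0=0)
  bits 11000010 = 194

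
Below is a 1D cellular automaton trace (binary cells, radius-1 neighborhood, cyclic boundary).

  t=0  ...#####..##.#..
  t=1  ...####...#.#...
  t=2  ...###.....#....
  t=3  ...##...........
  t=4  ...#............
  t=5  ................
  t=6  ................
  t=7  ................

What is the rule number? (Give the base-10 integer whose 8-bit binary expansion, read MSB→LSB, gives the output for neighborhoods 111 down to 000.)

168

  ###|#  b7=1 t=0,i=4
  ##.|.  b6=0 t=0,i=7
  #.#|#  b5=1 t=0,i=12
  #..|.  b4=0 t=0,i=8
  .##|#  b3=1 t=0,i=3
  .#.|.  b2=0 t=0,i=13
  ..#|.  b1=0 t=0,i=2
  ...|.  b0=0 t=0,i=0
  bits 10101000 = 168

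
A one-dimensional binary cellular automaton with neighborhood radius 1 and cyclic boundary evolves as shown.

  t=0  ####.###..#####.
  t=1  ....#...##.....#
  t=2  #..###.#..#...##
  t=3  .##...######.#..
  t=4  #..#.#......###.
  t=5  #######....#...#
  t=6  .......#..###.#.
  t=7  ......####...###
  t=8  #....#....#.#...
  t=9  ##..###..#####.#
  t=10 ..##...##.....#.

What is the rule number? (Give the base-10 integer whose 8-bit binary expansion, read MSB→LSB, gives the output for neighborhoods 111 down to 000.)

54

  ### -> .   bit 7 = 0  t=0,i=1
  ##. -> .   bit 6 = 0  t=0,i=3
  #.# -> #   bit 5 = 1  t=0,i=4
  #.. -> #   bit 4 = 1  t=0,i=8
  .## -> .   bit 3 = 0  t=0,i=0
  .#. -> #   bit 2 = 1  t=1,i=4
  ..# -> #   bit 1 = 1  t=0,i=9
  ... -> .   bit 0 = 0  t=1,i=1
  bits 00110110 = 54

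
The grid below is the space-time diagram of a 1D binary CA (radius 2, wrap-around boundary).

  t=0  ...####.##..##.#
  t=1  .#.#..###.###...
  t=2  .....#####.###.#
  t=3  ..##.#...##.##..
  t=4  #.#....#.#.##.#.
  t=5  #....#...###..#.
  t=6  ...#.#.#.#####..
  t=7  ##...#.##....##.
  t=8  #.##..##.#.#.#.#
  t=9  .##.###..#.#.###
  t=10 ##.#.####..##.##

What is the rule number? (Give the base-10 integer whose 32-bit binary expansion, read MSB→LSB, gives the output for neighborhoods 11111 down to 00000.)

997083347

  #####|.  b31=0 t=2,i=7
  ####.|.  b30=0 t=0,i=5
  ###.#|#  b29=1 t=0,i=6
  ###..|#  b28=1 t=1,i=12
  ##.##|#  b27=1 t=0,i=7
  ##.#.|.  b26=0 t=0,i=14
  ##..#|#  b25=1 t=0,i=10
  ##...|#  b24=1 t=1,i=13
  #.###|.  b23=0 t=1,i=10
  #.##.|#  b22=1 t=0,i=8
  #.#.#|#  b21=1 t=4,i=0
  #.#..|.  b20=0 t=0,i=15
  #..##|#  b19=1 t=0,i=11
  #..#.|#  b18=1 t=5,i=13
  #...#|#  b17=1 t=0,i=1
  #....|.  b16=0 t=1,i=14
  .####|.  b15=0 t=0,i=4
  .###.|#  b14=1 t=1,i=7
  .##.#|.  b13=0 t=0,i=13
  .##..|.  b12=0 t=0,i=9
  .#.##|#  b11=1 t=4,i=10
  .#.#.|.  b10=0 t=1,i=2
  .#..#|.  b9=0 t=1,i=4
  .#...|.  b8=0 t=0,i=0
  ..###|#  b7=1 t=0,i=3
  ..##.|#  b6=1 t=0,i=12
  ..#.#|.  b5=0 t=1,i=1
  ..#..|#  b4=1 t=5,i=5
  ...##|.  b3=0 t=0,i=2
  ...#.|.  b2=0 t=1,i=0
  ....#|#  b1=1 t=1,i=15
  .....|#  b0=1 t=2,i=2
  bits 00111011011011100100100011010011 = 997083347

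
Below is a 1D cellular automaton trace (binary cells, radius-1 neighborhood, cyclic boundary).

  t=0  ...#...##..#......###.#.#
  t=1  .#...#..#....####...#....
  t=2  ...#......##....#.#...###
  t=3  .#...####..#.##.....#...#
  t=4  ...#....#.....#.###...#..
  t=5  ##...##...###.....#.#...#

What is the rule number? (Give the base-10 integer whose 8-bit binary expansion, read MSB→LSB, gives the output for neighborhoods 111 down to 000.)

  [7] ### => .  t=0,i=19
  [6] ##. => #  t=0,i=8
  [5] #.# => .  t=0,i=21
  [4] #.. => .  t=0,i=0
  [3] .## => .  t=0,i=7
  [2] .#. => .  t=0,i=3
  [1] ..# => .  t=0,i=2
  [0] ... => #  t=0,i=1
  bits 01000001 = 65

65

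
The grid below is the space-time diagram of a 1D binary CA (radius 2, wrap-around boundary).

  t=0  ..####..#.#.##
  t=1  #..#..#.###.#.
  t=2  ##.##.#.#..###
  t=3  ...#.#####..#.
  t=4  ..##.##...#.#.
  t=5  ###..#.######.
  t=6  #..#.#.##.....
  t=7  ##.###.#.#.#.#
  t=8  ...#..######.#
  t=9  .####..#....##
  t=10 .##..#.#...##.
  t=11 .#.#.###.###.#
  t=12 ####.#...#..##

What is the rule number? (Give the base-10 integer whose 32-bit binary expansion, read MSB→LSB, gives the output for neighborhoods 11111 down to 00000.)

133334653

  #####|.  b31=0 t=2,i=13
  ####.|.  b30=0 t=0,i=4
  ###.#|.  b29=0 t=1,i=10
  ###..|.  b28=0 t=0,i=5
  ##.##|.  b27=0 t=2,i=2
  ##.#.|#  b26=1 t=1,i=11
  ##..#|#  b25=1 t=0,i=0
  ##...|#  b24=1 t=4,i=7
  #.###|#  b23=1 t=1,i=8
  #.##.|#  b22=1 t=0,i=12
  #.#.#|#  b21=1 t=0,i=10
  #.#..|#  b20=1 t=1,i=0
  #..##|.  b19=0 t=0,i=1
  #..#.|.  b18=0 t=0,i=7
  #...#|#  b17=1 t=4,i=0
  #....|.  b16=0 t=3,i=0
  .####|#  b15=1 t=0,i=3
  .###.|.  b14=0 t=1,i=9
  .##.#|.  b13=0 t=2,i=4
  .##..|.  b12=0 t=0,i=13
  .#.##|.  b11=0 t=0,i=11
  .#.#.|#  b10=1 t=0,i=9
  .#..#|#  b9=1 t=1,i=1
  .#...|.  b8=0 t=3,i=13
  ..###|.  b7=0 t=0,i=2
  ..##.|#  b6=1 t=4,i=2
  ..#.#|#  b5=1 t=0,i=8
  ..#..|#  b4=1 t=1,i=3
  ...##|#  b3=1 t=4,i=1
  ...#.|#  b2=1 t=3,i=2
  ....#|.  b1=0 t=3,i=1
  .....|#  b0=1 t=6,i=11
  bits 00000111111100101000011001111101 = 133334653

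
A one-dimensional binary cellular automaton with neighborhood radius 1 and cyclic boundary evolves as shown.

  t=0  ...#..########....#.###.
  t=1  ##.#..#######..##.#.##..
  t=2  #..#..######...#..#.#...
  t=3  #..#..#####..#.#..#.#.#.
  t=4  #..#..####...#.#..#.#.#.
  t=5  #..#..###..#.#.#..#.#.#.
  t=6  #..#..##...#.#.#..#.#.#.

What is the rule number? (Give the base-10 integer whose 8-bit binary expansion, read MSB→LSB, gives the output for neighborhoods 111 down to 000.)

141

  nb ###: next=#  (t=0,i=7, bit7=1)
  nb ##.: next=.  (t=0,i=13, bit6=0)
  nb #.#: next=.  (t=0,i=19, bit5=0)
  nb #..: next=.  (t=0,i=4, bit4=0)
  nb .##: next=#  (t=0,i=6, bit3=1)
  nb .#.: next=#  (t=0,i=3, bit2=1)
  nb ..#: next=.  (t=0,i=2, bit1=0)
  nb ...: next=#  (t=0,i=0, bit0=1)
  bits 10001101 = 141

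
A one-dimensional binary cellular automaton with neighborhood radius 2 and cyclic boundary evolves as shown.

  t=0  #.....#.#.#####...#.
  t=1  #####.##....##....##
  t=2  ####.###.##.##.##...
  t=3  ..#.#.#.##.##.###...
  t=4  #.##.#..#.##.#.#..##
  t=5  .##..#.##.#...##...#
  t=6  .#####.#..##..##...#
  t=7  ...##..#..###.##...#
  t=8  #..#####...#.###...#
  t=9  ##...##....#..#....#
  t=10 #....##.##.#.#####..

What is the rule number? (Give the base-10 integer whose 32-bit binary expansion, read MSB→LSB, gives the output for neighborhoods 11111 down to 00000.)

  nb #####: next=#  (t=0,i=12, bit31=1)
  nb ####.: next=#  (t=0,i=13, bit30=1)
  nb ###.#: next=.  (t=1,i=4, bit29=0)
  nb ###..: next=.  (t=0,i=14, bit28=0)
  nb ##.##: next=#  (t=1,i=5, bit27=1)
  nb ##.#.: next=.  (t=4,i=4, bit26=0)
  nb ##..#: next=#  (t=5,i=3, bit25=1)
  nb ##...: next=.  (t=0,i=15, bit24=0)
  nb #.###: next=.  (t=0,i=10, bit23=0)
  nb #.##.: next=#  (t=1,i=6, bit22=1)
  nb #.#.#: next=.  (t=0,i=8, bit21=0)
  nb #.#..: next=#  (t=0,i=0, bit20=1)
  nb #..##: next=.  (t=4,i=17, bit19=0)
  nb #..#.: next=#  (t=4,i=7, bit18=1)
  nb #...#: next=.  (t=0,i=16, bit17=0)
  nb #....: next=#  (t=0,i=2, bit16=1)
  nb .####: next=.  (t=0,i=11, bit15=0)
  nb .###.: next=#  (t=2,i=6, bit14=1)
  nb .##.#: next=.  (t=2,i=10, bit13=0)
  nb .##..: next=#  (t=1,i=7, bit12=1)
  nb .#.##: next=.  (t=0,i=9, bit11=0)
  nb .#.#.: next=#  (t=0,i=7, bit10=1)
  nb .#..#: next=.  (t=4,i=6, bit9=0)
  nb .#...: next=#  (t=0,i=1, bit8=1)
  nb ..###: next=.  (t=1,i=18, bit7=0)
  nb ..##.: next=#  (t=1,i=12, bit6=1)
  nb ..#.#: next=#  (t=0,i=6, bit5=1)
  nb ..#..: next=#  (t=7,i=7, bit4=1)
  nb ...##: next=.  (t=1,i=11, bit3=0)
  nb ...#.: next=.  (t=0,i=5, bit2=0)
  nb ....#: next=#  (t=0,i=4, bit1=1)
  nb .....: next=#  (t=0,i=3, bit0=1)
  bits 11001010010101010101010101110011 = 3394590067

3394590067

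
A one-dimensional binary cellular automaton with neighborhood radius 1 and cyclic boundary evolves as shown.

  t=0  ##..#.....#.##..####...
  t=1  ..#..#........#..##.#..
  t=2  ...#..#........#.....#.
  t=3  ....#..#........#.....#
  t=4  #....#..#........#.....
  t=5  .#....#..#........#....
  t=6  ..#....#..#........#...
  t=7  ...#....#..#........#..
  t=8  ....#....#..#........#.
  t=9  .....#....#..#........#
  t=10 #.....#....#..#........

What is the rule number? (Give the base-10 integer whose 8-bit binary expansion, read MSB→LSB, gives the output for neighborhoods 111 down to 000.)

  [7] ### => #  t=0,i=17
  [6] ##. => .  t=0,i=1
  [5] #.# => .  t=0,i=11
  [4] #.. => #  t=0,i=2
  [3] .## => .  t=0,i=0
  [2] .#. => .  t=0,i=4
  [1] ..# => .  t=0,i=3
  [0] ... => .  t=0,i=6
  bits 10010000 = 144

144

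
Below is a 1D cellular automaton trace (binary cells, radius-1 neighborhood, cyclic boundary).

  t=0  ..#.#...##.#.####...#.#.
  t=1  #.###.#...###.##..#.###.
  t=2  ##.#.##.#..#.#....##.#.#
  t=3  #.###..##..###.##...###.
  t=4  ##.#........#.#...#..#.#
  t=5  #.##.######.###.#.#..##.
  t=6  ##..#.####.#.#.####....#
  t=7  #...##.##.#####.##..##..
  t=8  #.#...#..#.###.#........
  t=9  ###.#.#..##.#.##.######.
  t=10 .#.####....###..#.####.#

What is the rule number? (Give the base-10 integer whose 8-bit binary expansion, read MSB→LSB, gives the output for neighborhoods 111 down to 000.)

165

  ###|#  b7=1 t=0,i=14
  ##.|.  b6=0 t=0,i=9
  #.#|#  b5=1 t=0,i=3
  #..|.  b4=0 t=0,i=5
  .##|.  b3=0 t=0,i=8
  .#.|#  b2=1 t=0,i=2
  ..#|.  b1=0 t=0,i=1
  ...|#  b0=1 t=0,i=0
  bits 10100101 = 165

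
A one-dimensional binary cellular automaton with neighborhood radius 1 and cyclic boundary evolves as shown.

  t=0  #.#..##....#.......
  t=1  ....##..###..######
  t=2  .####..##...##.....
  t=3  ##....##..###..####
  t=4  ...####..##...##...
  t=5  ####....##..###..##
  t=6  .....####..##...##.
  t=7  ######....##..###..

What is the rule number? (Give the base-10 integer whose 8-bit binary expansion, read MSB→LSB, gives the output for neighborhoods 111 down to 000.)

11

  ###|.  b7=0 t=1,i=9
  ##.|.  b6=0 t=0,i=6
  #.#|.  b5=0 t=0,i=1
  #..|.  b4=0 t=0,i=3
  .##|#  b3=1 t=0,i=5
  .#.|.  b2=0 t=0,i=0
  ..#|#  b1=1 t=0,i=4
  ...|#  b0=1 t=0,i=8
  bits 00001011 = 11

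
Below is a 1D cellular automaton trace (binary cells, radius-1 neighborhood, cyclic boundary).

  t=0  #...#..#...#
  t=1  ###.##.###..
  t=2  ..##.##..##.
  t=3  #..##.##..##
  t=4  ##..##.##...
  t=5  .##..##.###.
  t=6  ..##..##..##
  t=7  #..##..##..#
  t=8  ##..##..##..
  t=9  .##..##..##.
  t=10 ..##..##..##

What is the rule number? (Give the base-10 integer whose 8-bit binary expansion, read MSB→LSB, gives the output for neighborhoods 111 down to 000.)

  [7] ### => .  t=1,i=1
  [6] ##. => #  t=0,i=0
  [5] #.# => #  t=1,i=3
  [4] #.. => #  t=0,i=1
  [3] .## => .  t=0,i=11
  [2] .#. => #  t=0,i=4
  [1] ..# => .  t=0,i=3
  [0] ... => #  t=0,i=2
  bits 01110101 = 117

117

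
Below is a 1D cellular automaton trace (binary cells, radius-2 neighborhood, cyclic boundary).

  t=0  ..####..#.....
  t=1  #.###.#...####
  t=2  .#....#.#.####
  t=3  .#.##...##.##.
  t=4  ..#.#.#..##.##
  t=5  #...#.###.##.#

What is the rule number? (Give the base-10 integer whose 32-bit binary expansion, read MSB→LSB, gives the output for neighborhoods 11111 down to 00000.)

3392912003

  #####|#  b31=1 t=1,i=12
  ####.|#  b30=1 t=0,i=4
  ###.#|.  b29=0 t=1,i=0
  ###..|.  b28=0 t=0,i=5
  ##.##|#  b27=1 t=1,i=1
  ##.#.|.  b26=0 t=1,i=5
  ##..#|#  b25=1 t=0,i=6
  ##...|.  b24=0 t=3,i=5
  #.###|.  b23=0 t=1,i=2
  #.##.|.  b22=0 t=3,i=3
  #.#.#|#  b21=1 t=2,i=8
  #.#..|#  b20=1 t=1,i=6
  #..##|#  b19=1 t=4,i=8
  #..#.|.  b18=0 t=0,i=7
  #...#|#  b17=1 t=1,i=8
  #....|#  b16=1 t=0,i=10
  .####|#  b15=1 t=0,i=3
  .###.|.  b14=0 t=1,i=3
  .##.#|#  b13=1 t=3,i=9
  .##..|#  b12=1 t=3,i=4
  .#.##|#  b11=1 t=2,i=9
  .#.#.|.  b10=0 t=2,i=7
  .#..#|#  b9=1 t=4,i=7
  .#...|.  b8=0 t=0,i=9
  ..###|#  b7=1 t=0,i=2
  ..##.|.  b6=0 t=3,i=8
  ..#.#|.  b5=0 t=2,i=6
  ..#..|.  b4=0 t=0,i=8
  ...##|.  b3=0 t=0,i=1
  ...#.|.  b2=0 t=2,i=5
  ....#|#  b1=1 t=0,i=0
  .....|#  b0=1 t=0,i=11
  bits 11001010001110111011101010000011 = 3392912003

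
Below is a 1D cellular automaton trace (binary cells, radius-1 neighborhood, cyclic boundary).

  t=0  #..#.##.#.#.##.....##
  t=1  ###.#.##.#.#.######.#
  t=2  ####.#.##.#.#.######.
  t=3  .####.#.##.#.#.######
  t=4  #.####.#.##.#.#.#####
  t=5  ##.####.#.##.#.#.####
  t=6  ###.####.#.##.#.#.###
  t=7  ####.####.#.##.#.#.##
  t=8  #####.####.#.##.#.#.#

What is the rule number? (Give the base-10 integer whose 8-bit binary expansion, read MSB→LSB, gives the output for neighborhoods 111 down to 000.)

243

  ###|#  b7=1 t=0,i=20
  ##.|#  b6=1 t=0,i=0
  #.#|#  b5=1 t=0,i=4
  #..|#  b4=1 t=0,i=1
  .##|.  b3=0 t=0,i=5
  .#.|.  b2=0 t=0,i=3
  ..#|#  b1=1 t=0,i=2
  ...|#  b0=1 t=0,i=15
  bits 11110011 = 243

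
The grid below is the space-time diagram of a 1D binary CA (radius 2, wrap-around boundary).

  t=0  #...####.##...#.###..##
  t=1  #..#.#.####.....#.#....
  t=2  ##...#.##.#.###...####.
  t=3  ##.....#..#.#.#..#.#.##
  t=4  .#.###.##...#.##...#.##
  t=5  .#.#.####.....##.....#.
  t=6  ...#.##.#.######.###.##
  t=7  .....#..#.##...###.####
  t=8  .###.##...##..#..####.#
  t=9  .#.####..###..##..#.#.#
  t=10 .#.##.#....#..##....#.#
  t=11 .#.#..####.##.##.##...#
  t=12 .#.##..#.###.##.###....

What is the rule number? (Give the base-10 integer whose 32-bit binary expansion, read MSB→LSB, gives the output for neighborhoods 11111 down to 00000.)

955355995

  [31] ##### => .  t=6,i=12
  [30] ####. => .  t=0,i=6
  [29] ###.# => #  t=0,i=7
  [28] ###.. => #  t=0,i=0
  [27] ##.## => #  t=0,i=8
  [26] ##.#. => .  t=2,i=9
  [25] ##..# => .  t=0,i=19
  [24] ##... => .  t=0,i=1
  [23] #.### => #  t=0,i=16
  [22] #.##. => #  t=0,i=9
  [21] #.#.# => #  t=1,i=5
  [20] #.#.. => #  t=1,i=18
  [19] #..## => .  t=0,i=20
  [18] #..#. => .  t=1,i=2
  [17] #...# => .  t=0,i=2
  [16] #.... => #  t=1,i=12
  [15] .#### => #  t=0,i=5
  [14] .###. => .  t=0,i=17
  [13] .##.# => .  t=2,i=8
  [12] .##.. => #  t=0,i=10
  [11] .#.## => .  t=0,i=15
  [10] .#.#. => .  t=1,i=4
  [9] .#..# => #  t=1,i=1
  [8] .#... => #  t=1,i=19
  [7] ..### => .  t=0,i=4
  [6] ..##. => #  t=5,i=14
  [5] ..#.# => .  t=0,i=14
  [4] ..#.. => #  t=1,i=0
  [3] ...## => #  t=0,i=3
  [2] ...#. => .  t=0,i=13
  [1] ....# => #  t=1,i=14
  [0] ..... => #  t=1,i=13
  bits 00111000111100011001001101011011 = 955355995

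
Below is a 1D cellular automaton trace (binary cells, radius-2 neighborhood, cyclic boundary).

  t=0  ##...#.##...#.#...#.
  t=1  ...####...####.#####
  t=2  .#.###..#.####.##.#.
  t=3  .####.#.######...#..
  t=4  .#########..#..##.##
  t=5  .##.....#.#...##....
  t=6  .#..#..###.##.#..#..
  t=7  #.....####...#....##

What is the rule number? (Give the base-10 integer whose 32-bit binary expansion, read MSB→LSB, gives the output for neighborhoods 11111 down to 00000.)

1722535396

  #####|.  b31=0 t=1,i=17
  ####.|#  b30=1 t=1,i=5
  ###.#|#  b29=1 t=1,i=13
  ###..|.  b28=0 t=1,i=6
  ##.##|.  b27=0 t=1,i=14
  ##.#.|#  b26=1 t=2,i=17
  ##..#|#  b25=1 t=2,i=6
  ##...|.  b24=0 t=0,i=2
  #.###|#  b23=1 t=1,i=15
  #.##.|.  b22=0 t=0,i=0
  #.#.#|#  b21=1 t=3,i=6
  #.#..|.  b20=0 t=0,i=14
  #..##|#  b19=1 t=4,i=14
  #..#.|.  b18=0 t=2,i=0
  #...#|#  b17=1 t=0,i=3
  #....|#  b16=1 t=5,i=4
  .####|#  b15=1 t=1,i=4
  .###.|#  b14=1 t=2,i=4
  .##.#|.  b13=0 t=2,i=16
  .##..|.  b12=0 t=0,i=1
  .#.##|#  b11=1 t=0,i=6
  .#.#.|#  b10=1 t=0,i=13
  .#..#|.  b9=0 t=2,i=19
  .#...|#  b8=1 t=0,i=15
  ..###|#  b7=1 t=1,i=3
  ..##.|#  b6=1 t=4,i=15
  ..#.#|#  b5=1 t=0,i=5
  ..#..|.  b4=0 t=3,i=17
  ...##|.  b3=0 t=1,i=2
  ...#.|#  b2=1 t=0,i=4
  ....#|.  b1=0 t=5,i=6
  .....|.  b0=0 t=5,i=5
  bits 01100110101010111100110111100100 = 1722535396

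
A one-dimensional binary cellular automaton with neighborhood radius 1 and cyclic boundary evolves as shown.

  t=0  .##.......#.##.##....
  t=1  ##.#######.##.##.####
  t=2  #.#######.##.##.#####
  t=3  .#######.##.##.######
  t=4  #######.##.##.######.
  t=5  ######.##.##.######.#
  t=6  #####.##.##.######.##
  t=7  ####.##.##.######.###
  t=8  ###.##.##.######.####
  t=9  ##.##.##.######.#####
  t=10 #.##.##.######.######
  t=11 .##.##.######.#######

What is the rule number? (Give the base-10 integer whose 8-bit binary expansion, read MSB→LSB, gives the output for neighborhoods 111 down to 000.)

  nb ###: next=#  (t=1,i=0, bit7=1)
  nb ##.: next=.  (t=0,i=2, bit6=0)
  nb #.#: next=#  (t=0,i=11, bit5=1)
  nb #..: next=#  (t=0,i=3, bit4=1)
  nb .##: next=#  (t=0,i=1, bit3=1)
  nb .#.: next=.  (t=0,i=10, bit2=0)
  nb ..#: next=#  (t=0,i=0, bit1=1)
  nb ...: next=#  (t=0,i=4, bit0=1)
  bits 10111011 = 187

187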